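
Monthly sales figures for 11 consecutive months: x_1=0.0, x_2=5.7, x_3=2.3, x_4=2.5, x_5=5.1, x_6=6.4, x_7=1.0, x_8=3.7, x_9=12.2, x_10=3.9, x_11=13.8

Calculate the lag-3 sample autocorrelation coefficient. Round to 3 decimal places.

0.119

Mean x̄ = (0.0 + 5.7 + 2.3 + 2.5 + 5.1 + 6.4 + 1.0 + 3.7 + 12.2 + 3.9 + 13.8)/11 = 5.1455
Numerator Σ_{t=1}^{8}(x_t−x̄)(x_{t+3}−x̄) = 22.5529
Denominator Σ(x_t−x̄)² = 188.9473
r_3 = 22.5529 / 188.9473 = 0.119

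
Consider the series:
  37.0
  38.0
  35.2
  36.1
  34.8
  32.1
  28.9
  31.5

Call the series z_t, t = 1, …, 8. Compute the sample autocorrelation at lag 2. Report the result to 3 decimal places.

Mean z̄ = (37.0 + 38.0 + 35.2 + 36.1 + 34.8 + 32.1 + 28.9 + 31.5)/8 = 34.2000
Deviations from mean: 2.8000, 3.8000, 1.0000, 1.9000, 0.6000, -2.1000, -5.3000, -2.7000
Σ(z_t−z̄)(z_{t+2}−z̄) = (2.8000) + (7.2200) + (0.6000) + (-3.9900) + (-3.1800) + (5.6700) = 9.1200
Denominator Σ(z_t−z̄)² = 67.0400
r_2 = 9.1200 / 67.0400 = 0.136

0.136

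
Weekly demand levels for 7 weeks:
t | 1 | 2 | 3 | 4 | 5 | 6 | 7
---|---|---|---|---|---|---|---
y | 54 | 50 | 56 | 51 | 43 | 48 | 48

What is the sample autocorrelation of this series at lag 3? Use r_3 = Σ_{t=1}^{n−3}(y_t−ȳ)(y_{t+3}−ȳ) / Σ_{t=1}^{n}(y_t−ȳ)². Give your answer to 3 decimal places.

-0.091

Mean ȳ = (54 + 50 + 56 + 51 + 43 + 48 + 48)/7 = 50.0000
Numerator Σ_{t=1}^{4}(y_t−ȳ)(y_{t+3}−ȳ) = -10.0000
Denominator Σ(y_t−ȳ)² = 110.0000
r_3 = -10.0000 / 110.0000 = -0.091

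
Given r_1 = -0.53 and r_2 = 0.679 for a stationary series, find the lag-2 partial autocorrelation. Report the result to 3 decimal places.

φ_{22} = (r_2 − r_1²) / (1 − r_1²)
r_1² = (-0.53)² = 0.2809
Numerator = 0.679 − 0.2809 = 0.3981; denominator = 1 − 0.2809 = 0.7191
φ_{22} = 0.3981 / 0.7191 = 0.554

0.554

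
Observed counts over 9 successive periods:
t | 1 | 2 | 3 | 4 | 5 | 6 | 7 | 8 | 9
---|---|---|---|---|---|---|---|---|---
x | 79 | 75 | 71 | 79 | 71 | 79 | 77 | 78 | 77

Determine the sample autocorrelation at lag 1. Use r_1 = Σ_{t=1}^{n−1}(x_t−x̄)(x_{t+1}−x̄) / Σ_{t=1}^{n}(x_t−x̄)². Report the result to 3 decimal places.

-0.426

Mean x̄ = (79 + 75 + 71 + 79 + 71 + 79 + 77 + 78 + 77)/9 = 76.2222
Numerator Σ_{t=1}^{8}(x_t−x̄)(x_{t+1}−x̄) = -35.6049
Denominator Σ(x_t−x̄)² = 83.5556
r_1 = -35.6049 / 83.5556 = -0.426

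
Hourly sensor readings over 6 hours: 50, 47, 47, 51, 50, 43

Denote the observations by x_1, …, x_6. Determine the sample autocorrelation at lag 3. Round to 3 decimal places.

Mean x̄ = (50 + 47 + 47 + 51 + 50 + 43)/6 = 48.0000
Deviations from mean: 2.0000, -1.0000, -1.0000, 3.0000, 2.0000, -5.0000
Numerator Σ_{t=1}^{3}(x_t−x̄)(x_{t+3}−x̄) = 9.0000
Denominator Σ(x_t−x̄)² = 44.0000
r_3 = 9.0000 / 44.0000 = 0.205

0.205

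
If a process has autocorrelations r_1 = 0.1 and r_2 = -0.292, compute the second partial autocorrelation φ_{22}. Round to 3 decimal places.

φ_{22} = (r_2 − r_1²) / (1 − r_1²)
r_1² = (0.1)² = 0.01
Numerator = -0.292 − 0.0100 = -0.3020; denominator = 1 − 0.0100 = 0.9900
φ_{22} = -0.3020 / 0.9900 = -0.305

-0.305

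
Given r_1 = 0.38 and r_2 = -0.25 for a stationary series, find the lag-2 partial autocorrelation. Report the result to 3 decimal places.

-0.461

φ_{22} = (r_2 − r_1²) / (1 − r_1²)
r_1² = (0.38)² = 0.1444
Numerator = -0.25 − 0.1444 = -0.3944; denominator = 1 − 0.1444 = 0.8556
φ_{22} = -0.3944 / 0.8556 = -0.461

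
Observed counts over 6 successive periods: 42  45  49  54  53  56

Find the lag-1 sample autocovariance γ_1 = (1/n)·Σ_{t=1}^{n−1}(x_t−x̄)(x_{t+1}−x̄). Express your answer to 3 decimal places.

Mean x̄ = (42 + 45 + 49 + 54 + 53 + 56)/6 = 49.8333
Σ_{t=1}^{5}(x_t−x̄)(x_{t+1}−x̄) = 71.1389
γ_1 = 71.1389 / 6 = 11.856

11.856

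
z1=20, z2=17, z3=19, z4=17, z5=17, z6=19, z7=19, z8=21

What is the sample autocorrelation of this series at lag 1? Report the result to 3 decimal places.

Mean z̄ = (20 + 17 + 19 + 17 + 17 + 19 + 19 + 21)/8 = 18.6250
Deviations from mean: 1.3750, -1.6250, 0.3750, -1.6250, -1.6250, 0.3750, 0.3750, 2.3750
Σ(z_t−z̄)(z_{t+1}−z̄) = (-2.2344) + (-0.6094) + (-0.6094) + (2.6406) + (-0.6094) + (0.1406) + (0.8906) = -0.3906
Denominator Σ(z_t−z̄)² = 15.8750
r_1 = -0.3906 / 15.8750 = -0.025

-0.025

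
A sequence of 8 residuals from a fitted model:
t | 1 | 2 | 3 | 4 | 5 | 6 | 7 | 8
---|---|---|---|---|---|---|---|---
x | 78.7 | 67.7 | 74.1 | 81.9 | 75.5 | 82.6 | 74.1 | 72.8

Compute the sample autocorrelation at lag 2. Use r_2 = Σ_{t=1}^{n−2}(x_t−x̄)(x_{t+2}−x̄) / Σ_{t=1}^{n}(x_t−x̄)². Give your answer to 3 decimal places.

-0.195

Mean x̄ = (78.7 + 67.7 + 74.1 + 81.9 + 75.5 + 82.6 + 74.1 + 72.8)/8 = 75.9250
Deviations from mean: 2.7750, -8.2250, -1.8250, 5.9750, -0.4250, 6.6750, -1.8250, -3.1250
Σ(x_t−x̄)(x_{t+2}−x̄) = (-5.0644) + (-49.1444) + (0.7756) + (39.8831) + (0.7756) + (-20.8594) = -33.6338
Denominator Σ(x_t−x̄)² = 172.2150
r_2 = -33.6338 / 172.2150 = -0.195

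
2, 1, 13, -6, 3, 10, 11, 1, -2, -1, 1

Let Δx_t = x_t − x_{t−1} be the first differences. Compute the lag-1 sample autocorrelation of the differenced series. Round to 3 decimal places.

First differences Δx: -1, 12, -19, 9, 7, 1, -10, -3, 1, 2
Mean of differences = -0.1000
Numerator Σ(Δx_t−Δx̄)(Δx_{t+1}−Δx̄) = -322.2100
Denominator Σ(Δx_t−Δx̄)² = 750.9000
r_1(Δx) = -322.2100 / 750.9000 = -0.429

-0.429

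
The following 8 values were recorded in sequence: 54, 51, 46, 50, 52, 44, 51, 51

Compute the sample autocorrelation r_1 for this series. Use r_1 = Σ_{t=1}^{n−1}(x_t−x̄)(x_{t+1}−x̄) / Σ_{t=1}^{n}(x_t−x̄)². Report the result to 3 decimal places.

-0.237

Mean x̄ = (54 + 51 + 46 + 50 + 52 + 44 + 51 + 51)/8 = 49.8750
Deviations from mean: 4.1250, 1.1250, -3.8750, 0.1250, 2.1250, -5.8750, 1.1250, 1.1250
Σ(x_t−x̄)(x_{t+1}−x̄) = (4.6406) + (-4.3594) + (-0.4844) + (0.2656) + (-12.4844) + (-6.6094) + (1.2656) = -17.7656
Denominator Σ(x_t−x̄)² = 74.8750
r_1 = -17.7656 / 74.8750 = -0.237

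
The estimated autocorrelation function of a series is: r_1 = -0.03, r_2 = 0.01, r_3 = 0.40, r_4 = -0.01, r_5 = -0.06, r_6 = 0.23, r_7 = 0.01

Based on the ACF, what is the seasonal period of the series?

3

The largest autocorrelation is r_3 = 0.40, with a weaker echo at lag 6 (0.23); the remaining lags stay at or below 0.01.
The dominant spike at lag 3 indicates a seasonal period of 3.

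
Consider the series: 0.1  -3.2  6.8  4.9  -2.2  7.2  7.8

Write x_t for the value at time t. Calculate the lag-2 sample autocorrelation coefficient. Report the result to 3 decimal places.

-0.449

Mean x̄ = (0.1 − 3.2 + 6.8 + 4.9 − 2.2 + 7.2 + 7.8)/7 = 3.0571
Deviations from mean: -2.9571, -6.2571, 3.7429, 1.8429, -5.2571, 4.1429, 4.7429
Σ(x_t−x̄)(x_{t+2}−x̄) = (-11.0682) + (-11.5310) + (-19.6767) + (7.6347) + (-24.9339) = -59.5751
Denominator Σ(x_t−x̄)² = 132.5971
r_2 = -59.5751 / 132.5971 = -0.449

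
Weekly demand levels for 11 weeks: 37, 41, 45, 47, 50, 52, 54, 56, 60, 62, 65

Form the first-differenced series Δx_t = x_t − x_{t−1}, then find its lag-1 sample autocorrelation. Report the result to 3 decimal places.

First differences Δx: 4, 4, 2, 3, 2, 2, 2, 4, 2, 3
Mean of differences = 2.8000
Numerator Σ(Δx_t−Δx̄)(Δx_{t+1}−Δx̄) = -0.6400
Denominator Σ(Δx_t−Δx̄)² = 7.6000
r_1(Δx) = -0.6400 / 7.6000 = -0.084

-0.084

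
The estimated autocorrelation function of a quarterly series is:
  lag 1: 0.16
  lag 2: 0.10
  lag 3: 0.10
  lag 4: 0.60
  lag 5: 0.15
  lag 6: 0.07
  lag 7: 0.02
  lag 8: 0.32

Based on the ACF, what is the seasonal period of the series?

The largest autocorrelation is r_4 = 0.60, with a weaker echo at lag 8 (0.32); the remaining lags stay at or below 0.16.
The dominant spike at lag 4 indicates a seasonal period of 4.

4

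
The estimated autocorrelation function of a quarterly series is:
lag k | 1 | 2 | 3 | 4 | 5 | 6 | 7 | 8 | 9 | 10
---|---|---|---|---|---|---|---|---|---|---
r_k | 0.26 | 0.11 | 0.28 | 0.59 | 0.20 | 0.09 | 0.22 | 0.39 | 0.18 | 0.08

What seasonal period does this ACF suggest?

4

The largest autocorrelation is r_4 = 0.59, with a weaker echo at lag 8 (0.39); the remaining lags stay at or below 0.28. The elevated value at lag 1 (0.26), dropping to 0.11 at lag 2, reflects decaying short-term dependence rather than seasonality.
The dominant spike at lag 4 indicates a seasonal period of 4.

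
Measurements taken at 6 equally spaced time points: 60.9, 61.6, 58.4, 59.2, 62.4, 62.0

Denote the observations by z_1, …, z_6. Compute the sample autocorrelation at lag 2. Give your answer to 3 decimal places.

Mean z̄ = (60.9 + 61.6 + 58.4 + 59.2 + 62.4 + 62.0)/6 = 60.7500
Deviations from mean: 0.1500, 0.8500, -2.3500, -1.5500, 1.6500, 1.2500
Σ(z_t−z̄)(z_{t+2}−z̄) = (-0.3525) + (-1.3175) + (-3.8775) + (-1.9375) = -7.4850
Denominator Σ(z_t−z̄)² = 12.9550
r_2 = -7.4850 / 12.9550 = -0.578

-0.578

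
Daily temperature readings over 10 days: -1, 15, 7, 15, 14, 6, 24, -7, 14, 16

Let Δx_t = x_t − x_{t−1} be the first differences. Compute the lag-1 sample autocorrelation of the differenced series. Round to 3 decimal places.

-0.701

First differences Δx: 16, -8, 8, -1, -8, 18, -31, 21, 2
Mean of differences = 1.8889
Numerator Σ(Δx_t−Δx̄)(Δx_{t+1}−Δx̄) = -1504.6790
Denominator Σ(Δx_t−Δx̄)² = 2146.8889
r_1(Δx) = -1504.6790 / 2146.8889 = -0.701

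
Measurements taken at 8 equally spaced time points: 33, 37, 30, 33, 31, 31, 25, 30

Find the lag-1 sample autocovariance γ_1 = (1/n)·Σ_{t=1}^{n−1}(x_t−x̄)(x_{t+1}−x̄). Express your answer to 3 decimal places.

Mean x̄ = (33 + 37 + 30 + 33 + 31 + 31 + 25 + 30)/8 = 31.2500
Deviations: 1.7500, 5.7500, -1.2500, 1.7500, -0.2500, -0.2500, -6.2500, -1.2500
Σ_{t=1}^{7}(x_t−x̄)(x_{t+1}−x̄) = 9.6875
γ_1 = 9.6875 / 8 = 1.211

1.211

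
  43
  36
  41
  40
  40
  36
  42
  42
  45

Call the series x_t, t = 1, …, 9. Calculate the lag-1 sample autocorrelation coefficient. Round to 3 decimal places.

-0.120

Mean x̄ = (43 + 36 + 41 + 40 + 40 + 36 + 42 + 42 + 45)/9 = 40.5556
Numerator Σ_{t=1}^{8}(x_t−x̄)(x_{t+1}−x̄) = -8.6420
Denominator Σ(x_t−x̄)² = 72.2222
r_1 = -8.6420 / 72.2222 = -0.120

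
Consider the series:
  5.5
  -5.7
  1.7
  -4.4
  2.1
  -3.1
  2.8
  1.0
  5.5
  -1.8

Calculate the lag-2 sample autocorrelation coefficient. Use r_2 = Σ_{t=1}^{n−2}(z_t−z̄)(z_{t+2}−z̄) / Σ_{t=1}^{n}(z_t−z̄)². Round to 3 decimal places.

0.484

Mean z̄ = (5.5 − 5.7 + 1.7 − 4.4 + 2.1 − 3.1 + 2.8 + 1.0 + 5.5 − 1.8)/10 = 0.3600
Numerator Σ_{t=1}^{8}(z_t−z̄)(z_{t+2}−z̄) = 67.7248
Denominator Σ(z_t−z̄)² = 140.0440
r_2 = 67.7248 / 140.0440 = 0.484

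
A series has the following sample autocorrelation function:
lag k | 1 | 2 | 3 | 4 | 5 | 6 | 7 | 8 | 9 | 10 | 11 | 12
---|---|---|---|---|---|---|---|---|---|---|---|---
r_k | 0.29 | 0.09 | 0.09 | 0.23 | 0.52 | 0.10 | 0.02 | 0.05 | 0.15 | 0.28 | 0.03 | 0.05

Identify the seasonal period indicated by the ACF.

5

The largest autocorrelation is r_5 = 0.52; the remaining lags stay at or below 0.29. The elevated value at lag 1 (0.29), dropping to 0.09 at lag 2, reflects decaying short-term dependence rather than seasonality.
The dominant spike at lag 5 indicates a seasonal period of 5.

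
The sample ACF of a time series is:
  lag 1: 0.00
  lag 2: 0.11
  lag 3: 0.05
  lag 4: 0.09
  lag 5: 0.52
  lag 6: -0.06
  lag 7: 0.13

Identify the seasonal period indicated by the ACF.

The largest autocorrelation is r_5 = 0.52; the remaining lags stay at or below 0.13.
The dominant spike at lag 5 indicates a seasonal period of 5.

5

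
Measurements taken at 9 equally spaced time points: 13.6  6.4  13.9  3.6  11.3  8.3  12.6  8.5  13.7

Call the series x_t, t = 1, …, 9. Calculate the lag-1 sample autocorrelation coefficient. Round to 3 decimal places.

-0.691

Mean x̄ = (13.6 + 6.4 + 13.9 + 3.6 + 11.3 + 8.3 + 12.6 + 8.5 + 13.7)/9 = 10.2111
Numerator Σ_{t=1}^{8}(x_t−x̄)(x_{t+1}−x̄) = -75.2646
Denominator Σ(x_t−x̄)² = 108.9689
r_1 = -75.2646 / 108.9689 = -0.691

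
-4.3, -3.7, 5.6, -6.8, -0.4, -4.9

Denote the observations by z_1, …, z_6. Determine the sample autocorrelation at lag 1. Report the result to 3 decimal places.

Mean z̄ = (-4.3 − 3.7 + 5.6 − 6.8 − 0.4 − 4.9)/6 = -2.4167
Deviations from mean: -1.8833, -1.2833, 8.0167, -4.3833, 2.0167, -2.4833
Σ(z_t−z̄)(z_{t+1}−z̄) = (2.4169) + (-10.2881) + (-35.1397) + (-8.8397) + (-5.0081) = -56.8586
Denominator Σ(z_t−z̄)² = 98.9083
r_1 = -56.8586 / 98.9083 = -0.575

-0.575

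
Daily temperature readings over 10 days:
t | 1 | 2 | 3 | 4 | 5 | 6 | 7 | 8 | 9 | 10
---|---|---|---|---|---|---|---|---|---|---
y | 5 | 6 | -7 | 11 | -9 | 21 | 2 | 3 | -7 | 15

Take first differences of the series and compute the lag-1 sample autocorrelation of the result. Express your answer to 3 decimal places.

First differences Δy: 1, -13, 18, -20, 30, -19, 1, -10, 22
Mean of differences = 1.1111
Numerator Σ(Δy_t−Δȳ)(Δy_{t+1}−Δȳ) = -2012.7901
Denominator Σ(Δy_t−Δȳ)² = 2728.8889
r_1(Δy) = -2012.7901 / 2728.8889 = -0.738

-0.738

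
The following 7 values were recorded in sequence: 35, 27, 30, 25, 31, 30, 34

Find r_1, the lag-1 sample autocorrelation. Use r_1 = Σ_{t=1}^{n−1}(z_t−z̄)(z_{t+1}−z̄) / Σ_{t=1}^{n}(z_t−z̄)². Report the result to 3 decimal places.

-0.240

Mean z̄ = (35 + 27 + 30 + 25 + 31 + 30 + 34)/7 = 30.2857
Numerator Σ_{t=1}^{6}(z_t−z̄)(z_{t+1}−z̄) = -18.0816
Denominator Σ(z_t−z̄)² = 75.4286
r_1 = -18.0816 / 75.4286 = -0.240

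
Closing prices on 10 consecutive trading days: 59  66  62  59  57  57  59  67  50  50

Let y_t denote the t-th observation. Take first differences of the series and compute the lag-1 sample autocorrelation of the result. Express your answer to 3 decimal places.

First differences Δy: 7, -4, -3, -2, 0, 2, 8, -17, 0
Mean of differences = -1.0000
Numerator Σ(Δy_t−Δȳ)(Δy_{t+1}−Δȳ) = -147.0000
Denominator Σ(Δy_t−Δȳ)² = 426.0000
r_1(Δy) = -147.0000 / 426.0000 = -0.345

-0.345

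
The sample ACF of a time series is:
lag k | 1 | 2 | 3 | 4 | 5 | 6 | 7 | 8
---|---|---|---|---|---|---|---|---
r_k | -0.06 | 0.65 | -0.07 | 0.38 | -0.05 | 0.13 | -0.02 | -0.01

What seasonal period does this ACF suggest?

2

The largest autocorrelation is r_2 = 0.65, with a weaker echo at lag 4 (0.38); the remaining lags stay at or below 0.13.
The dominant spike at lag 2 indicates a seasonal period of 2.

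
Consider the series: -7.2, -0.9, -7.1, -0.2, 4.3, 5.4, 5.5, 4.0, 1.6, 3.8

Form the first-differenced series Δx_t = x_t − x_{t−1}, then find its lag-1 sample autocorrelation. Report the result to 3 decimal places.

-0.355

First differences Δx: 6.3, -6.2, 6.9, 4.5, 1.1, 0.1, -1.5, -2.4, 2.2
Mean of differences = 1.2222
Numerator Σ(Δx_t−Δx̄)(Δx_{t+1}−Δx̄) = -52.1094
Denominator Σ(Δx_t−Δx̄)² = 146.6156
r_1(Δx) = -52.1094 / 146.6156 = -0.355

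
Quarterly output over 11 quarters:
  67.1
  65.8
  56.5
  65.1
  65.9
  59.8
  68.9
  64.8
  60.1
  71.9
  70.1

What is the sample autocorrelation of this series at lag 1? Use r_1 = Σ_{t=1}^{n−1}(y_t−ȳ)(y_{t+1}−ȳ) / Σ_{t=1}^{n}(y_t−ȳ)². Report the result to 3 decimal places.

-0.132

Mean ȳ = (67.1 + 65.8 + 56.5 + 65.1 + 65.9 + 59.8 + 68.9 + 64.8 + 60.1 + 71.9 + 70.1)/11 = 65.0909
Numerator Σ_{t=1}^{10}(y_t−ȳ)(y_{t+1}−ȳ) = -28.7046
Denominator Σ(y_t−ȳ)² = 217.9491
r_1 = -28.7046 / 217.9491 = -0.132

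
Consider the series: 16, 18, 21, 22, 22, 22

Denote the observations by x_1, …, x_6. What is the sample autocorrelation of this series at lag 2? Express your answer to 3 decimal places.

Mean x̄ = (16 + 18 + 21 + 22 + 22 + 22)/6 = 20.1667
Deviations from mean: -4.1667, -2.1667, 0.8333, 1.8333, 1.8333, 1.8333
Σ(x_t−x̄)(x_{t+2}−x̄) = (-3.4722) + (-3.9722) + (1.5278) + (3.3611) = -2.5556
Denominator Σ(x_t−x̄)² = 32.8333
r_2 = -2.5556 / 32.8333 = -0.078

-0.078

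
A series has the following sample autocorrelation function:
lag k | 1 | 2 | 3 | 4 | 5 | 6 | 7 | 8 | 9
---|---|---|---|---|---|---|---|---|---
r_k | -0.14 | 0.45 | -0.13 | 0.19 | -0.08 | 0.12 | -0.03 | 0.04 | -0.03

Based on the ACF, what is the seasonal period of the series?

2

The largest autocorrelation is r_2 = 0.45, with a weaker echo at lag 4 (0.19); the remaining lags stay at or below 0.12.
The dominant spike at lag 2 indicates a seasonal period of 2.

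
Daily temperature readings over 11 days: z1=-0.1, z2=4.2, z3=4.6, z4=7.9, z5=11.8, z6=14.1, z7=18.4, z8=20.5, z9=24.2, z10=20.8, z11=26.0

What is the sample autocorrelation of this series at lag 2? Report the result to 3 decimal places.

Mean z̄ = (-0.1 + 4.2 + 4.6 + 7.9 + 11.8 + 14.1 + 18.4 + 20.5 + 24.2 + 20.8 + 26.0)/11 = 13.8545
Numerator Σ_{t=1}^{9}(z_t−z̄)(z_{t+2}−z̄) = 415.3068
Denominator Σ(z_t−z̄)² = 780.9273
r_2 = 415.3068 / 780.9273 = 0.532

0.532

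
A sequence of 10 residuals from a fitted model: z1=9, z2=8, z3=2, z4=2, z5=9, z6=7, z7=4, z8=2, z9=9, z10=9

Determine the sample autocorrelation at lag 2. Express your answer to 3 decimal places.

Mean z̄ = (9 + 8 + 2 + 2 + 9 + 7 + 4 + 2 + 9 + 9)/10 = 6.1000
Numerator Σ_{t=1}^{8}(z_t−z̄)(z_{t+2}−z̄) = -63.0200
Denominator Σ(z_t−z̄)² = 92.9000
r_2 = -63.0200 / 92.9000 = -0.678

-0.678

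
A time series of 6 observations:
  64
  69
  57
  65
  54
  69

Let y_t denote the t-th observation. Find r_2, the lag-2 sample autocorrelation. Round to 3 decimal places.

Mean ȳ = (64 + 69 + 57 + 65 + 54 + 69)/6 = 63.0000
Deviations from mean: 1.0000, 6.0000, -6.0000, 2.0000, -9.0000, 6.0000
Numerator Σ_{t=1}^{4}(y_t−ȳ)(y_{t+2}−ȳ) = 72.0000
Denominator Σ(y_t−ȳ)² = 194.0000
r_2 = 72.0000 / 194.0000 = 0.371

0.371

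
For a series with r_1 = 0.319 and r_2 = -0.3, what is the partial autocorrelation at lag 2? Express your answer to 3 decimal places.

-0.447

φ_{22} = (r_2 − r_1²) / (1 − r_1²)
r_1² = (0.319)² = 0.101761
Numerator = -0.3 − 0.1018 = -0.4018; denominator = 1 − 0.1018 = 0.8982
φ_{22} = -0.4018 / 0.8982 = -0.447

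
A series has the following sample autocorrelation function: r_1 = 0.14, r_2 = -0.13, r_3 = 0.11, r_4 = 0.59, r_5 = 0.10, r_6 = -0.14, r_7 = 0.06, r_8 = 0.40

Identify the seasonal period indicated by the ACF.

The largest autocorrelation is r_4 = 0.59, with a weaker echo at lag 8 (0.40); the remaining lags stay at or below 0.14.
The dominant spike at lag 4 indicates a seasonal period of 4.

4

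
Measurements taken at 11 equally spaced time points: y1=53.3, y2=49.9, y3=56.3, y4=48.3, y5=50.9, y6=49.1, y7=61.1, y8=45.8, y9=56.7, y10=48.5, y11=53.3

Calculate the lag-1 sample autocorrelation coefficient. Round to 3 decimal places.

-0.747

Mean ȳ = (53.3 + 49.9 + 56.3 + 48.3 + 50.9 + 49.1 + 61.1 + 45.8 + 56.7 + 48.5 + 53.3)/11 = 52.1091
Numerator Σ_{t=1}^{10}(y_t−ȳ)(y_{t+1}−ȳ) = -153.2192
Denominator Σ(y_t−ȳ)² = 205.0491
r_1 = -153.2192 / 205.0491 = -0.747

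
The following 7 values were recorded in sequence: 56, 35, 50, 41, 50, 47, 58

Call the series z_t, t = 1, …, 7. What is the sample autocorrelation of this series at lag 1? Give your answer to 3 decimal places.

-0.429

Mean z̄ = (56 + 35 + 50 + 41 + 50 + 47 + 58)/7 = 48.1429
Deviations from mean: 7.8571, -13.1429, 1.8571, -7.1429, 1.8571, -1.1429, 9.8571
Numerator Σ_{t=1}^{6}(z_t−z̄)(z_{t+1}−z̄) = -167.5918
Denominator Σ(z_t−z̄)² = 390.8571
r_1 = -167.5918 / 390.8571 = -0.429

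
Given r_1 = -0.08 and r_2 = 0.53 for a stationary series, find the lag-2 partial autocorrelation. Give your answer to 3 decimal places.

0.527

φ_{22} = (r_2 − r_1²) / (1 − r_1²)
r_1² = (-0.08)² = 0.0064
Numerator = 0.53 − 0.0064 = 0.5236; denominator = 1 − 0.0064 = 0.9936
φ_{22} = 0.5236 / 0.9936 = 0.527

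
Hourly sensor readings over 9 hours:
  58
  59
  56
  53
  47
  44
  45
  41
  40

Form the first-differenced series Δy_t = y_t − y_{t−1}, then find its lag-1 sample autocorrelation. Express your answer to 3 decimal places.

-0.158

First differences Δy: 1, -3, -3, -6, -3, 1, -4, -1
Mean of differences = -2.2500
Numerator Σ(Δy_t−Δȳ)(Δy_{t+1}−Δȳ) = -6.5625
Denominator Σ(Δy_t−Δȳ)² = 41.5000
r_1(Δy) = -6.5625 / 41.5000 = -0.158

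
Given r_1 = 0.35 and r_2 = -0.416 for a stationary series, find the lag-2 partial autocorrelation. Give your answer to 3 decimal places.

φ_{22} = (r_2 − r_1²) / (1 − r_1²)
r_1² = (0.35)² = 0.1225
Numerator = -0.416 − 0.1225 = -0.5385; denominator = 1 − 0.1225 = 0.8775
φ_{22} = -0.5385 / 0.8775 = -0.614

-0.614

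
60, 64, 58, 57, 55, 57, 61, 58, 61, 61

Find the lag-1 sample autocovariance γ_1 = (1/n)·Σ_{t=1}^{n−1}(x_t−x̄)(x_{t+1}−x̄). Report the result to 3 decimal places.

1.416

Mean x̄ = (60 + 64 + 58 + 57 + 55 + 57 + 61 + 58 + 61 + 61)/10 = 59.2000
Σ_{t=1}^{9}(x_t−x̄)(x_{t+1}−x̄) = 14.1600
γ_1 = 14.1600 / 10 = 1.416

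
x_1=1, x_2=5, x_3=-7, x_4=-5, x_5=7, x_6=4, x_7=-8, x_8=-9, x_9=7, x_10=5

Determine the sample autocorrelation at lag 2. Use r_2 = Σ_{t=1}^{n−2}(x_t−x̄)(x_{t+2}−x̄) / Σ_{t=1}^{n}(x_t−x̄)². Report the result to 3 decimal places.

-0.766

Mean x̄ = (1 + 5 − 7 − 5 + 7 + 4 − 8 − 9 + 7 + 5)/10 = 0.0000
Numerator Σ_{t=1}^{8}(x_t−x̄)(x_{t+2}−x̄) = -294.0000
Denominator Σ(x_t−x̄)² = 384.0000
r_2 = -294.0000 / 384.0000 = -0.766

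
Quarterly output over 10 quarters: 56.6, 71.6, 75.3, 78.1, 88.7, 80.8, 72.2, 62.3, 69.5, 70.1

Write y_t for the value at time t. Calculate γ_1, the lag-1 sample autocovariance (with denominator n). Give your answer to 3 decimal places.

Mean ȳ = (56.6 + 71.6 + 75.3 + 78.1 + 88.7 + 80.8 + 72.2 + 62.3 + 69.5 + 70.1)/10 = 72.5200
Σ_{t=1}^{9}(y_t−ȳ)(y_{t+1}−ȳ) = 290.6496
γ_1 = 290.6496 / 10 = 29.065

29.065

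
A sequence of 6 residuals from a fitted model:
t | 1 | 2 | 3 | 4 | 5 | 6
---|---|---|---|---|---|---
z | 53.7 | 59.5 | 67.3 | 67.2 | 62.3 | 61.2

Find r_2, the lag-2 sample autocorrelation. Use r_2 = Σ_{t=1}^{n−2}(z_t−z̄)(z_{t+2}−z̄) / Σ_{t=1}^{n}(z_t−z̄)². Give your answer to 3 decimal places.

-0.445

Mean z̄ = (53.7 + 59.5 + 67.3 + 67.2 + 62.3 + 61.2)/6 = 61.8667
Deviations from mean: -8.1667, -2.3667, 5.4333, 5.3333, 0.4333, -0.6667
Σ(z_t−z̄)(z_{t+2}−z̄) = (-44.3722) + (-12.6222) + (2.3544) + (-3.5556) = -58.1956
Denominator Σ(z_t−z̄)² = 130.8933
r_2 = -58.1956 / 130.8933 = -0.445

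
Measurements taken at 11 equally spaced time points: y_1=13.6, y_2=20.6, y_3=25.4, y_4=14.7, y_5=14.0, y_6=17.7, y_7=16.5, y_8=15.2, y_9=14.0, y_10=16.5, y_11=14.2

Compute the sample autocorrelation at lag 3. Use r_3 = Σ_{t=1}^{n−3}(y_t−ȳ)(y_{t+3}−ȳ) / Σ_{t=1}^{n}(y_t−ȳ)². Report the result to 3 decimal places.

Mean ȳ = (13.6 + 20.6 + 25.4 + 14.7 + 14.0 + 17.7 + 16.5 + 15.2 + 14.0 + 16.5 + 14.2)/11 = 16.5818
Numerator Σ_{t=1}^{8}(y_t−ȳ)(y_{t+3}−ȳ) = 9.2299
Denominator Σ(y_t−ȳ)² = 128.5164
r_3 = 9.2299 / 128.5164 = 0.072

0.072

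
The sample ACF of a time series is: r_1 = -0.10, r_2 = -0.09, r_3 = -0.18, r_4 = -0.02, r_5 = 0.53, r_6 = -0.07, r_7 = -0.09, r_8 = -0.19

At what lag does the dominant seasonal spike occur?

5

The largest autocorrelation is r_5 = 0.53; the remaining lags stay at or below -0.02.
The dominant spike at lag 5 indicates a seasonal period of 5.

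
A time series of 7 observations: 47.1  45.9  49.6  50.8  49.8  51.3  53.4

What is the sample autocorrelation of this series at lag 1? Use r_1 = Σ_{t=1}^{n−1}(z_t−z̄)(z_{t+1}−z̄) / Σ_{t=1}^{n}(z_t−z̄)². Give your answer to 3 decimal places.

0.422

Mean z̄ = (47.1 + 45.9 + 49.6 + 50.8 + 49.8 + 51.3 + 53.4)/7 = 49.7000
Deviations from mean: -2.6000, -3.8000, -0.1000, 1.1000, 0.1000, 1.6000, 3.7000
Σ(z_t−z̄)(z_{t+1}−z̄) = (9.8800) + (0.3800) + (-0.1100) + (0.1100) + (0.1600) + (5.9200) = 16.3400
Denominator Σ(z_t−z̄)² = 38.6800
r_1 = 16.3400 / 38.6800 = 0.422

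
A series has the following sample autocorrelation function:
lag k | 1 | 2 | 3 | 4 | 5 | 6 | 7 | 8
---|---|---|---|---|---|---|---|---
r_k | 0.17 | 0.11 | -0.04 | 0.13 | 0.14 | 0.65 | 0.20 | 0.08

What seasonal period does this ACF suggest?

The largest autocorrelation is r_6 = 0.65; the remaining lags stay at or below 0.20.
The dominant spike at lag 6 indicates a seasonal period of 6.

6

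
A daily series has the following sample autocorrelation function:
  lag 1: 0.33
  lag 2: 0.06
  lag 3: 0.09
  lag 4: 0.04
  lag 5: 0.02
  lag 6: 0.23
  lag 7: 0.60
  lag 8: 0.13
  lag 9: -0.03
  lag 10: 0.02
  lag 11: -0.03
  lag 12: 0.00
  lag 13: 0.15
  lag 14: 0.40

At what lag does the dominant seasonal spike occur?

7

The largest autocorrelation is r_7 = 0.60, with a weaker echo at lag 14 (0.40); the remaining lags stay at or below 0.33. The elevated value at lag 1 (0.33), dropping to 0.06 at lag 2, reflects decaying short-term dependence rather than seasonality.
The dominant spike at lag 7 indicates a seasonal period of 7.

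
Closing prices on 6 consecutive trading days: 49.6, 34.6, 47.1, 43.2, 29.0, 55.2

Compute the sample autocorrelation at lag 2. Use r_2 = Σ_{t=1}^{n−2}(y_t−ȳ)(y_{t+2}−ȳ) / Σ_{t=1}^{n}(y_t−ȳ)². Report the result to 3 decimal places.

-0.063

Mean ȳ = (49.6 + 34.6 + 47.1 + 43.2 + 29.0 + 55.2)/6 = 43.1167
Σ(y_t−ȳ)(y_{t+2}−ȳ) = (25.8253) + (-0.7097) + (-56.2314) + (1.0069) = -30.1089
Denominator Σ(y_t−ȳ)² = 475.7283
r_2 = -30.1089 / 475.7283 = -0.063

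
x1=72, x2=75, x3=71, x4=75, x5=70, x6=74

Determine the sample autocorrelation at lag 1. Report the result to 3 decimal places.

-0.841

Mean x̄ = (72 + 75 + 71 + 75 + 70 + 74)/6 = 72.8333
Deviations from mean: -0.8333, 2.1667, -1.8333, 2.1667, -2.8333, 1.1667
Σ(x_t−x̄)(x_{t+1}−x̄) = (-1.8056) + (-3.9722) + (-3.9722) + (-6.1389) + (-3.3056) = -19.1944
Denominator Σ(x_t−x̄)² = 22.8333
r_1 = -19.1944 / 22.8333 = -0.841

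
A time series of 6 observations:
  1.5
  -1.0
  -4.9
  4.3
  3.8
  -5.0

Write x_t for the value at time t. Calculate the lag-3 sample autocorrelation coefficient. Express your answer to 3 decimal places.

Mean x̄ = (1.5 − 1.0 − 4.9 + 4.3 + 3.8 − 5.0)/6 = -0.2167
Deviations from mean: 1.7167, -0.7833, -4.6833, 4.5167, 4.0167, -4.7833
Numerator Σ_{t=1}^{3}(x_t−x̄)(x_{t+3}−x̄) = 27.0092
Denominator Σ(x_t−x̄)² = 84.9083
r_3 = 27.0092 / 84.9083 = 0.318

0.318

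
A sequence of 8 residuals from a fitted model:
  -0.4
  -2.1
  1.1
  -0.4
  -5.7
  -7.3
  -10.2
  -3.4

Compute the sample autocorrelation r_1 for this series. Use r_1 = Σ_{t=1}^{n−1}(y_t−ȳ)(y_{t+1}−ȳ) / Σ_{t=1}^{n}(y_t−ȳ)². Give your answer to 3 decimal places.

Mean ȳ = (-0.4 − 2.1 + 1.1 − 0.4 − 5.7 − 7.3 − 10.2 − 3.4)/8 = -3.5500
Deviations from mean: 3.1500, 1.4500, 4.6500, 3.1500, -2.1500, -3.7500, -6.6500, 0.1500
Numerator Σ_{t=1}^{7}(y_t−ȳ)(y_{t+1}−ȳ) = 51.1875
Denominator Σ(y_t−ȳ)² = 106.5000
r_1 = 51.1875 / 106.5000 = 0.481

0.481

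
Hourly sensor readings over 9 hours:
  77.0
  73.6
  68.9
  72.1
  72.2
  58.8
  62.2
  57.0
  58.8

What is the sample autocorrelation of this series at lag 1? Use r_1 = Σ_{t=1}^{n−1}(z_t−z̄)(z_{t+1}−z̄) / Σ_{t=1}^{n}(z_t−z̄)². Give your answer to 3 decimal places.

0.526

Mean z̄ = (77.0 + 73.6 + 68.9 + 72.1 + 72.2 + 58.8 + 62.2 + 57.0 + 58.8)/9 = 66.7333
Numerator Σ_{t=1}^{8}(z_t−z̄)(z_{t+1}−z̄) = 240.2789
Denominator Σ(z_t−z̄)² = 457.1000
r_1 = 240.2789 / 457.1000 = 0.526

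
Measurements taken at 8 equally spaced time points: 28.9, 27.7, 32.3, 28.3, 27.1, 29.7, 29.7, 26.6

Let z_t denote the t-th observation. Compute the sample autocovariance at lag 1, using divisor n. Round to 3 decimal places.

Mean z̄ = (28.9 + 27.7 + 32.3 + 28.3 + 27.1 + 29.7 + 29.7 + 26.6)/8 = 28.7875
Σ_{t=1}^{7}(z_t−z̄)(z_{t+1}−z̄) = -7.5352
γ_1 = -7.5352 / 8 = -0.942

-0.942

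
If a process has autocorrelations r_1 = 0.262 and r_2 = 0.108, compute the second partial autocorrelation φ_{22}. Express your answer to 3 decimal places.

φ_{22} = (r_2 − r_1²) / (1 − r_1²)
r_1² = (0.262)² = 0.068644
Numerator = 0.108 − 0.0686 = 0.0394; denominator = 1 − 0.0686 = 0.9314
φ_{22} = 0.0394 / 0.9314 = 0.042

0.042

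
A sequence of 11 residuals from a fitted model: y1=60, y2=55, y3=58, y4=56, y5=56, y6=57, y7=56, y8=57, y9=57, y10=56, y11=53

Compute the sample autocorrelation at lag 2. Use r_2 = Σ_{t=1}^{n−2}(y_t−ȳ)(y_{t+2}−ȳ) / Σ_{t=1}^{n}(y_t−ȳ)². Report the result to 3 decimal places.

0.108

Mean ȳ = (60 + 55 + 58 + 56 + 56 + 57 + 56 + 57 + 57 + 56 + 53)/11 = 56.4545
Numerator Σ_{t=1}^{9}(y_t−ȳ)(y_{t+2}−ȳ) = 3.3140
Denominator Σ(y_t−ȳ)² = 30.7273
r_2 = 3.3140 / 30.7273 = 0.108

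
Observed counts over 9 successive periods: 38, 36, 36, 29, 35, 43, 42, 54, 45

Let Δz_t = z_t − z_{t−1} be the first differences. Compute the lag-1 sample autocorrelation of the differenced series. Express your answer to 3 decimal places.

First differences Δz: -2, 0, -7, 6, 8, -1, 12, -9
Mean of differences = 0.8750
Numerator Σ(Δz_t−Δz̄)(Δz_{t+1}−Δz̄) = -138.5156
Denominator Σ(Δz_t−Δz̄)² = 372.8750
r_1(Δz) = -138.5156 / 372.8750 = -0.371

-0.371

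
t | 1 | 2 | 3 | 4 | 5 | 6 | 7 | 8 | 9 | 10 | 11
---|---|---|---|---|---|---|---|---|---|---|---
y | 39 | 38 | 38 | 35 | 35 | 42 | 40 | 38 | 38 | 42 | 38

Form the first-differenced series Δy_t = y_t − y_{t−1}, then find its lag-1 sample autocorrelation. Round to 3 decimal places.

First differences Δy: -1, 0, -3, 0, 7, -2, -2, 0, 4, -4
Mean of differences = -0.1000
Numerator Σ(Δy_t−Δȳ)(Δy_{t+1}−Δȳ) = -25.6100
Denominator Σ(Δy_t−Δȳ)² = 98.9000
r_1(Δy) = -25.6100 / 98.9000 = -0.259

-0.259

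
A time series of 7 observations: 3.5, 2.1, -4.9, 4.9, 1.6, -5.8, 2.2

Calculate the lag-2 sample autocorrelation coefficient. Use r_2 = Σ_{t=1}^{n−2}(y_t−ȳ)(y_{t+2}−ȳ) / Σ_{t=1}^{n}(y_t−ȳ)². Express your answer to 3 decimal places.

Mean ȳ = (3.5 + 2.1 − 4.9 + 4.9 + 1.6 − 5.8 + 2.2)/7 = 0.5143
Deviations from mean: 2.9857, 1.5857, -5.4143, 4.3857, 1.0857, -6.3143, 1.6857
Numerator Σ_{t=1}^{5}(y_t−ȳ)(y_{t+2}−ȳ) = -40.9518
Denominator Σ(y_t−ȳ)² = 103.8686
r_2 = -40.9518 / 103.8686 = -0.394

-0.394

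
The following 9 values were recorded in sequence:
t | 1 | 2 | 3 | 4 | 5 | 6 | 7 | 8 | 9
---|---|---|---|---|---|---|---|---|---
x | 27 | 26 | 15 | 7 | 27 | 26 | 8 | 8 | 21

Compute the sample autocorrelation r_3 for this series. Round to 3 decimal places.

Mean x̄ = (27 + 26 + 15 + 7 + 27 + 26 + 8 + 8 + 21)/9 = 18.3333
Σ(x_t−x̄)(x_{t+3}−x̄) = (-98.2222) + (66.4444) + (-25.5556) + (117.1111) + (-89.5556) + (20.4444) = -9.3333
Denominator Σ(x_t−x̄)² = 628.0000
r_3 = -9.3333 / 628.0000 = -0.015

-0.015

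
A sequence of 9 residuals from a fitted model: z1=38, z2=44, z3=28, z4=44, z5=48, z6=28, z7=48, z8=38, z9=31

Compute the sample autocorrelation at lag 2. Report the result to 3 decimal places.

-0.189

Mean z̄ = (38 + 44 + 28 + 44 + 48 + 28 + 48 + 38 + 31)/9 = 38.5556
Σ(z_t−z̄)(z_{t+2}−z̄) = (5.8642) + (29.6420) + (-99.6914) + (-57.4691) + (89.1975) + (5.8642) + (-71.3580) = -97.9506
Denominator Σ(z_t−z̄)² = 518.2222
r_2 = -97.9506 / 518.2222 = -0.189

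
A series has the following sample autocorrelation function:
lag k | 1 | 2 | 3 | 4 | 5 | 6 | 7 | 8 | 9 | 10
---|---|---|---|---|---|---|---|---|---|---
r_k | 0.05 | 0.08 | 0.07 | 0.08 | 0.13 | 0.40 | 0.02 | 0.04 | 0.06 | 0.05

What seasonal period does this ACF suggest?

6

The largest autocorrelation is r_6 = 0.40; the remaining lags stay at or below 0.13.
The dominant spike at lag 6 indicates a seasonal period of 6.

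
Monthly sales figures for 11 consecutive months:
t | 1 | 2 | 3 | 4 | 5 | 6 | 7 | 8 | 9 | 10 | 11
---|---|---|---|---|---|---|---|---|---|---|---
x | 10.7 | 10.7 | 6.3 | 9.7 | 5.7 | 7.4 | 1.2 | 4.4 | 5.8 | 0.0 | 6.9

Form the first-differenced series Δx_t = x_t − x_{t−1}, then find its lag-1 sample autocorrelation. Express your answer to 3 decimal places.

First differences Δx: 0.0, -4.4, 3.4, -4.0, 1.7, -6.2, 3.2, 1.4, -5.8, 6.9
Mean of differences = -0.3800
Numerator Σ(Δx_t−Δx̄)(Δx_{t+1}−Δx̄) = -113.6104
Denominator Σ(Δx_t−Δx̄)² = 180.2560
r_1(Δx) = -113.6104 / 180.2560 = -0.630

-0.630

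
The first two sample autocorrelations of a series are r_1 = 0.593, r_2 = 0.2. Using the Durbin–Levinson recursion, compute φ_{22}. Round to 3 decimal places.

-0.234

φ_{22} = (r_2 − r_1²) / (1 − r_1²)
r_1² = (0.593)² = 0.351649
Numerator = 0.2 − 0.3516 = -0.1516; denominator = 1 − 0.3516 = 0.6484
φ_{22} = -0.1516 / 0.6484 = -0.234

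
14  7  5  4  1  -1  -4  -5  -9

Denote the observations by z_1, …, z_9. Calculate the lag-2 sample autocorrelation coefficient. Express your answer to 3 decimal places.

0.319

Mean z̄ = (14 + 7 + 5 + 4 + 1 − 1 − 4 − 5 − 9)/9 = 1.3333
Σ(z_t−z̄)(z_{t+2}−z̄) = (46.4444) + (15.1111) + (-1.2222) + (-6.2222) + (1.7778) + (14.7778) + (55.1111) = 125.7778
Denominator Σ(z_t−z̄)² = 394.0000
r_2 = 125.7778 / 394.0000 = 0.319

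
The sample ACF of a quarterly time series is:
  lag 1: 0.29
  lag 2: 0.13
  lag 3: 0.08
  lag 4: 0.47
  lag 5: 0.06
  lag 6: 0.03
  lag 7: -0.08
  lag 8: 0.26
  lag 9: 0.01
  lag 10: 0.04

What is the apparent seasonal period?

The largest autocorrelation is r_4 = 0.47; the remaining lags stay at or below 0.29. The elevated value at lag 1 (0.29), dropping to 0.13 at lag 2, reflects decaying short-term dependence rather than seasonality.
The dominant spike at lag 4 indicates a seasonal period of 4.

4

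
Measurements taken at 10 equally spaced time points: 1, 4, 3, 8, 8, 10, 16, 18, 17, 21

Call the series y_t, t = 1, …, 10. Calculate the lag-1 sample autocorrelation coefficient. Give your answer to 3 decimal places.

Mean ȳ = (1 + 4 + 3 + 8 + 8 + 10 + 16 + 18 + 17 + 21)/10 = 10.6000
Numerator Σ_{t=1}^{9}(y_t−ȳ)(y_{t+1}−ȳ) = 292.2400
Denominator Σ(y_t−ȳ)² = 440.4000
r_1 = 292.2400 / 440.4000 = 0.664

0.664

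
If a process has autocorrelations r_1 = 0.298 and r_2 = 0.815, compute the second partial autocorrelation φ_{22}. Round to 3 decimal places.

0.797

φ_{22} = (r_2 − r_1²) / (1 − r_1²)
r_1² = (0.298)² = 0.088804
Numerator = 0.815 − 0.0888 = 0.7262; denominator = 1 − 0.0888 = 0.9112
φ_{22} = 0.7262 / 0.9112 = 0.797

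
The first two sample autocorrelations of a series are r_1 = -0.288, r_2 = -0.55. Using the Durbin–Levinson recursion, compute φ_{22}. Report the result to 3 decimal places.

-0.690

φ_{22} = (r_2 − r_1²) / (1 − r_1²)
r_1² = (-0.288)² = 0.082944
Numerator = -0.55 − 0.0829 = -0.6329; denominator = 1 − 0.0829 = 0.9171
φ_{22} = -0.6329 / 0.9171 = -0.690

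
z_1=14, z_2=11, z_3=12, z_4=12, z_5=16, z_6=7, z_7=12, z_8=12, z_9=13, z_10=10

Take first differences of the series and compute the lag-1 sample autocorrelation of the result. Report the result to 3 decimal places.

First differences Δz: -3, 1, 0, 4, -9, 5, 0, 1, -3
Mean of differences = -0.4444
Numerator Σ(Δz_t−Δz̄)(Δz_{t+1}−Δz̄) = -86.3086
Denominator Σ(Δz_t−Δz̄)² = 140.2222
r_1(Δz) = -86.3086 / 140.2222 = -0.616

-0.616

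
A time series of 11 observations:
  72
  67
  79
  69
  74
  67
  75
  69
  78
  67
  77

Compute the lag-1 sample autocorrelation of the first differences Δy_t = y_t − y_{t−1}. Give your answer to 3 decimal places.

-0.852

First differences Δy: -5, 12, -10, 5, -7, 8, -6, 9, -11, 10
Mean of differences = 0.5000
Numerator Σ(Δy_t−Δȳ)(Δy_{t+1}−Δȳ) = -632.2500
Denominator Σ(Δy_t−Δȳ)² = 742.5000
r_1(Δy) = -632.2500 / 742.5000 = -0.852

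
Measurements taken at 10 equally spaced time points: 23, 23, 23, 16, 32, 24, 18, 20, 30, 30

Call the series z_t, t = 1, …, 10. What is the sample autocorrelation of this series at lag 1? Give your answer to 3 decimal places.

Mean z̄ = (23 + 23 + 23 + 16 + 32 + 24 + 18 + 20 + 30 + 30)/10 = 23.9000
Numerator Σ_{t=1}^{9}(z_t−z̄)(z_{t+1}−z̄) = -18.6100
Denominator Σ(z_t−z̄)² = 254.9000
r_1 = -18.6100 / 254.9000 = -0.073

-0.073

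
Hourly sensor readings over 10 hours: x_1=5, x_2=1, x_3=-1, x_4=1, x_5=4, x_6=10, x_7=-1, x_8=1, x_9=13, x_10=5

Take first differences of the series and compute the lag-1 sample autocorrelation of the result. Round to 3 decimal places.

-0.328

First differences Δx: -4, -2, 2, 3, 6, -11, 2, 12, -8
Mean of differences = 0.0000
Numerator Σ(Δx_t−Δx̄)(Δx_{t+1}−Δx̄) = -132.0000
Denominator Σ(Δx_t−Δx̄)² = 402.0000
r_1(Δx) = -132.0000 / 402.0000 = -0.328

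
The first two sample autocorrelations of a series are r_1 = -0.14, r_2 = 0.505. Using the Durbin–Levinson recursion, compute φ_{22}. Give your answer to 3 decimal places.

φ_{22} = (r_2 − r_1²) / (1 − r_1²)
r_1² = (-0.14)² = 0.0196
Numerator = 0.505 − 0.0196 = 0.4854; denominator = 1 − 0.0196 = 0.9804
φ_{22} = 0.4854 / 0.9804 = 0.495

0.495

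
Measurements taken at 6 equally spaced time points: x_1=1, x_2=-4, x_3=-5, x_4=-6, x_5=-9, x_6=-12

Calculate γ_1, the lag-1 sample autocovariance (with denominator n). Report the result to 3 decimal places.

Mean x̄ = (1 − 4 − 5 − 6 − 9 − 12)/6 = -5.8333
Σ_{t=1}^{5}(x_t−x̄)(x_{t+1}−x̄) = 33.9722
γ_1 = 33.9722 / 6 = 5.662

5.662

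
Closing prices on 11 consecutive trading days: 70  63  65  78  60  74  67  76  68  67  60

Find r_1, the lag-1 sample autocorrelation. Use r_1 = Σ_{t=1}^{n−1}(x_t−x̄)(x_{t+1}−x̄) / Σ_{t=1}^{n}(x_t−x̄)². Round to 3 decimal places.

-0.432

Mean x̄ = (70 + 63 + 65 + 78 + 60 + 74 + 67 + 76 + 68 + 67 + 60)/11 = 68.0000
Numerator Σ_{t=1}^{10}(x_t−x̄)(x_{t+1}−x̄) = -159.0000
Denominator Σ(x_t−x̄)² = 368.0000
r_1 = -159.0000 / 368.0000 = -0.432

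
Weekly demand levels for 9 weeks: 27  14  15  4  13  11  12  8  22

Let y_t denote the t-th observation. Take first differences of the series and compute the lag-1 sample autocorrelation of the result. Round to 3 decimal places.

First differences Δy: -13, 1, -11, 9, -2, 1, -4, 14
Mean of differences = -0.6250
Numerator Σ(Δy_t−Δȳ)(Δy_{t+1}−Δȳ) = -207.1406
Denominator Σ(Δy_t−Δȳ)² = 585.8750
r_1(Δy) = -207.1406 / 585.8750 = -0.354

-0.354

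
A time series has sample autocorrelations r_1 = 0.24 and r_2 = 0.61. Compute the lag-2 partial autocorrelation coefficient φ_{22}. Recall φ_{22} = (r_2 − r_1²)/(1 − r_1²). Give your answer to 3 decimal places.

φ_{22} = (r_2 − r_1²) / (1 − r_1²)
r_1² = (0.24)² = 0.0576
Numerator = 0.61 − 0.0576 = 0.5524; denominator = 1 − 0.0576 = 0.9424
φ_{22} = 0.5524 / 0.9424 = 0.586

0.586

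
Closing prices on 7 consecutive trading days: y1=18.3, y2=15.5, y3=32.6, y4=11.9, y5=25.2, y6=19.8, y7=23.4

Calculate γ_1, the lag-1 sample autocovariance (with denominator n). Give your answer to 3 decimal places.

-28.665

Mean ȳ = (18.3 + 15.5 + 32.6 + 11.9 + 25.2 + 19.8 + 23.4)/7 = 20.9571
Σ_{t=1}^{6}(y_t−ȳ)(y_{t+1}−ȳ) = -200.6518
γ_1 = -200.6518 / 7 = -28.665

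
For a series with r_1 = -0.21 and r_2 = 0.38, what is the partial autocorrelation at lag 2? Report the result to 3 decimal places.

φ_{22} = (r_2 − r_1²) / (1 − r_1²)
r_1² = (-0.21)² = 0.0441
Numerator = 0.38 − 0.0441 = 0.3359; denominator = 1 − 0.0441 = 0.9559
φ_{22} = 0.3359 / 0.9559 = 0.351

0.351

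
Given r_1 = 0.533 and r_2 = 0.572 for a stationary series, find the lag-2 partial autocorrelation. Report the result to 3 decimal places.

0.402

φ_{22} = (r_2 − r_1²) / (1 − r_1²)
r_1² = (0.533)² = 0.284089
Numerator = 0.572 − 0.2841 = 0.2879; denominator = 1 − 0.2841 = 0.7159
φ_{22} = 0.2879 / 0.7159 = 0.402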